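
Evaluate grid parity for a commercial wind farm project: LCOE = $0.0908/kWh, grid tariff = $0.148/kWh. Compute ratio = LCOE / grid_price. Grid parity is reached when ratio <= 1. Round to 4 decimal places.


Compare LCOE to grid price:
  LCOE = $0.0908/kWh, Grid price = $0.148/kWh
  Ratio = LCOE / grid_price = 0.0908 / 0.148 = 0.6135
  Grid parity achieved (ratio <= 1)? yes

0.6135


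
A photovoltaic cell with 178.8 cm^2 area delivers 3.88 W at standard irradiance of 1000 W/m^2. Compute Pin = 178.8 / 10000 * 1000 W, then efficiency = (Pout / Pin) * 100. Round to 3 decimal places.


First compute the input power:
  Pin = area_cm2 / 10000 * G = 178.8 / 10000 * 1000 = 17.88 W
Then compute efficiency:
  Efficiency = (Pout / Pin) * 100 = (3.88 / 17.88) * 100
  Efficiency = 21.700%

21.700


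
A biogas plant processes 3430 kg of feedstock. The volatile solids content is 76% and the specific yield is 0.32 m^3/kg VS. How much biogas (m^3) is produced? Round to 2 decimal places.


Compute volatile solids:
  VS = mass * VS_fraction = 3430 * 0.76 = 2606.8 kg
Calculate biogas volume:
  Biogas = VS * specific_yield = 2606.8 * 0.32
  Biogas = 834.18 m^3

834.18


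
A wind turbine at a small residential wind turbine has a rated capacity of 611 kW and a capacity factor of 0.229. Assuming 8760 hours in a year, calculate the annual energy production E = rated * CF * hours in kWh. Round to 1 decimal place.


Annual energy = rated_kW * capacity_factor * hours_per_year
Given: P_rated = 611 kW, CF = 0.229, hours = 8760
E = 611 * 0.229 * 8760
E = 1225690.4 kWh

1225690.4


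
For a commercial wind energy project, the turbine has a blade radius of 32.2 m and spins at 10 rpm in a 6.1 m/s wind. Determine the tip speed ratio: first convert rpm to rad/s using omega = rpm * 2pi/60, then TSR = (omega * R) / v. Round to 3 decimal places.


Convert rotational speed to rad/s:
  omega = 10 * 2 * pi / 60 = 1.0472 rad/s
Compute tip speed:
  v_tip = omega * R = 1.0472 * 32.2 = 33.72 m/s
Tip speed ratio:
  TSR = v_tip / v_wind = 33.72 / 6.1 = 5.528

5.528


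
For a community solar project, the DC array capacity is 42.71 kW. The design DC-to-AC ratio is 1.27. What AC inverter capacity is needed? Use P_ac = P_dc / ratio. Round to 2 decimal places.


The inverter AC capacity is determined by the DC/AC ratio.
Given: P_dc = 42.71 kW, DC/AC ratio = 1.27
P_ac = P_dc / ratio = 42.71 / 1.27
P_ac = 33.63 kW

33.63


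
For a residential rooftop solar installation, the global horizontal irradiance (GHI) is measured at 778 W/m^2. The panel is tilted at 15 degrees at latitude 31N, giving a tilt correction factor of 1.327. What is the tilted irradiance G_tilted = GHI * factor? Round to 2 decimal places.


Identify the given values:
  GHI = 778 W/m^2, tilt correction factor = 1.327
Apply the formula G_tilted = GHI * factor:
  G_tilted = 778 * 1.327
  G_tilted = 1032.41 W/m^2

1032.41


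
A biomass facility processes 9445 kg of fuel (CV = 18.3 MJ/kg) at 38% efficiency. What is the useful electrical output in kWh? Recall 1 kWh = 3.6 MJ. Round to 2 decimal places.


Total energy = mass * CV = 9445 * 18.3 = 172843.5 MJ
Useful energy = total * eta = 172843.5 * 0.38 = 65680.53 MJ
Convert to kWh: 65680.53 / 3.6
Useful energy = 18244.59 kWh

18244.59


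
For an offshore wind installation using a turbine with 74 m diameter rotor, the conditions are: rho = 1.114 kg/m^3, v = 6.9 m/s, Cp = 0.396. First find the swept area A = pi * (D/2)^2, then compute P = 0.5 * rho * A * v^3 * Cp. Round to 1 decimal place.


Step 1 -- Compute swept area:
  A = pi * (D/2)^2 = pi * (74/2)^2 = 4300.84 m^2
Step 2 -- Apply wind power equation:
  P = 0.5 * rho * A * v^3 * Cp
  v^3 = 6.9^3 = 328.509
  P = 0.5 * 1.114 * 4300.84 * 328.509 * 0.396
  P = 311638.4 W

311638.4


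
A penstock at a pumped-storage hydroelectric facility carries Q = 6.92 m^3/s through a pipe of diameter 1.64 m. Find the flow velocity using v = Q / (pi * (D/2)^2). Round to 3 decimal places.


Compute pipe cross-sectional area:
  A = pi * (D/2)^2 = pi * (1.64/2)^2 = 2.1124 m^2
Calculate velocity:
  v = Q / A = 6.92 / 2.1124
  v = 3.276 m/s

3.276


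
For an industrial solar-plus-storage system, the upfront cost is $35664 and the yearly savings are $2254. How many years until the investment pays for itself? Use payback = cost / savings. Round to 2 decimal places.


Simple payback period = initial cost / annual savings
Payback = 35664 / 2254
Payback = 15.82 years

15.82


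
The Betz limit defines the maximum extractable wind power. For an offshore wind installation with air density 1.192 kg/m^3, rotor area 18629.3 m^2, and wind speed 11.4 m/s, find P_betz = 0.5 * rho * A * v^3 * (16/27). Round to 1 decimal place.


The Betz coefficient Cp_max = 16/27 = 0.5926
v^3 = 11.4^3 = 1481.544
P_betz = 0.5 * rho * A * v^3 * Cp_max
P_betz = 0.5 * 1.192 * 18629.3 * 1481.544 * 0.5926
P_betz = 9747956.2 W

9747956.2


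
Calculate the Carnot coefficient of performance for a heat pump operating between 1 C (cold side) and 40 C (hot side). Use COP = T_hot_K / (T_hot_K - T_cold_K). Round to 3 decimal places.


Convert to Kelvin:
  T_hot = 40 + 273.15 = 313.15 K
  T_cold = 1 + 273.15 = 274.15 K
Apply Carnot COP formula:
  COP = T_hot_K / (T_hot_K - T_cold_K) = 313.15 / 39.0
  COP = 8.029

8.029


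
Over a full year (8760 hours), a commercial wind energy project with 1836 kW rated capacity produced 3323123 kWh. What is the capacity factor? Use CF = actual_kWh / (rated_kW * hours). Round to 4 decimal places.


Capacity factor = actual output / maximum possible output
Maximum possible = rated * hours = 1836 * 8760 = 16083360 kWh
CF = 3323123 / 16083360
CF = 0.2066

0.2066


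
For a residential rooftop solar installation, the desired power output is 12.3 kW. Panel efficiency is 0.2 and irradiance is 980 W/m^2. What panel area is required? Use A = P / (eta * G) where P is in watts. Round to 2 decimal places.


Convert target power to watts: P = 12.3 * 1000 = 12300.0 W
Compute denominator: eta * G = 0.2 * 980 = 196.0
Required area A = P / (eta * G) = 12300.0 / 196.0
A = 62.76 m^2

62.76


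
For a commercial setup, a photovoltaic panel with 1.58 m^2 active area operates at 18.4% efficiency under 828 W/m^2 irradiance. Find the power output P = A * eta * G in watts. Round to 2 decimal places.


Use the solar power formula P = A * eta * G.
Given: A = 1.58 m^2, eta = 0.184, G = 828 W/m^2
P = 1.58 * 0.184 * 828
P = 240.72 W

240.72


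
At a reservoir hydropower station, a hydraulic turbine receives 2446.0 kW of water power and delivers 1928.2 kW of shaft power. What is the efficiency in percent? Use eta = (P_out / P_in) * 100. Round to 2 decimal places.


Turbine efficiency = (output power / input power) * 100
eta = (1928.2 / 2446.0) * 100
eta = 78.83%

78.83


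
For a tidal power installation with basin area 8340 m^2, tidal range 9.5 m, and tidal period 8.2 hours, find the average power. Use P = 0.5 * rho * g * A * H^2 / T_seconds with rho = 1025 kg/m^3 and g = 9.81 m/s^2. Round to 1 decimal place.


Convert period to seconds: T = 8.2 * 3600 = 29520.0 s
H^2 = 9.5^2 = 90.25
P = 0.5 * rho * g * A * H^2 / T
P = 0.5 * 1025 * 9.81 * 8340 * 90.25 / 29520.0
P = 128191.7 W

128191.7


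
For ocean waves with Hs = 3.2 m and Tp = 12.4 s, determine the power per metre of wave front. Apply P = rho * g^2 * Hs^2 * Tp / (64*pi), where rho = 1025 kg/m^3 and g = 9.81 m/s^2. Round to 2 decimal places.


Apply wave power formula:
  g^2 = 9.81^2 = 96.2361
  Hs^2 = 3.2^2 = 10.24
  Numerator = rho * g^2 * Hs^2 * Tp = 1025 * 96.2361 * 10.24 * 12.4 = 12525166.91
  Denominator = 64 * pi = 201.0619
  P = 12525166.91 / 201.0619 = 62295.07 W/m

62295.07


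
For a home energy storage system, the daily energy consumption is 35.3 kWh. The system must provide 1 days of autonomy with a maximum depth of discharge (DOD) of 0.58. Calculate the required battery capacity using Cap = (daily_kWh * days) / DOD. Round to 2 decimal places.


Total energy needed = daily * days = 35.3 * 1 = 35.3 kWh
Account for depth of discharge:
  Cap = total_energy / DOD = 35.3 / 0.58
  Cap = 60.86 kWh

60.86


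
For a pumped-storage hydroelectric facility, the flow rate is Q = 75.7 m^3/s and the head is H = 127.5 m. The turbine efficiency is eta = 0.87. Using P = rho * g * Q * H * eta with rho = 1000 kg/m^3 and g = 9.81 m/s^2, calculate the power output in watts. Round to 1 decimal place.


Apply the hydropower formula P = rho * g * Q * H * eta
rho * g = 1000 * 9.81 = 9810.0
P = 9810.0 * 75.7 * 127.5 * 0.87
P = 82374790.7 W

82374790.7


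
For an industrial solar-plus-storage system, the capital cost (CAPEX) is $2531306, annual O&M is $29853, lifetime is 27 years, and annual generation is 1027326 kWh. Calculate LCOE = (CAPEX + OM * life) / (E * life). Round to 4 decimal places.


Total cost = CAPEX + OM * lifetime = 2531306 + 29853 * 27 = 2531306 + 806031 = 3337337
Total generation = annual * lifetime = 1027326 * 27 = 27737802 kWh
LCOE = 3337337 / 27737802
LCOE = 0.1203 $/kWh

0.1203


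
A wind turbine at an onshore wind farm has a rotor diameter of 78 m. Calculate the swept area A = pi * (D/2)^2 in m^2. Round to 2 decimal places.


Compute the rotor radius:
  r = D / 2 = 78 / 2 = 39.0 m
Calculate swept area:
  A = pi * r^2 = pi * 39.0^2
  A = 4778.36 m^2

4778.36


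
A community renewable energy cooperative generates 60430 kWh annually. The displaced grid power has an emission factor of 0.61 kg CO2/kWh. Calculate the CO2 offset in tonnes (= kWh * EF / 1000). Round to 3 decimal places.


CO2 offset in kg = generation * emission_factor
CO2 offset = 60430 * 0.61 = 36862.3 kg
Convert to tonnes:
  CO2 offset = 36862.3 / 1000 = 36.862 tonnes

36.862


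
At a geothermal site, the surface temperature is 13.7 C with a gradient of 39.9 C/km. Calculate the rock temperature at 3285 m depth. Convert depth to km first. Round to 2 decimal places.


Convert depth to km: 3285 / 1000 = 3.285 km
Temperature increase = gradient * depth_km = 39.9 * 3.285 = 131.07 C
Temperature at depth = T_surface + delta_T = 13.7 + 131.07
T = 144.77 C

144.77


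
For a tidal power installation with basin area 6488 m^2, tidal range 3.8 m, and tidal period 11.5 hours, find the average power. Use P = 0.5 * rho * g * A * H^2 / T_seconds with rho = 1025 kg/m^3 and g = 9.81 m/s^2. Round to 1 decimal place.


Convert period to seconds: T = 11.5 * 3600 = 41400.0 s
H^2 = 3.8^2 = 14.44
P = 0.5 * rho * g * A * H^2 / T
P = 0.5 * 1025 * 9.81 * 6488 * 14.44 / 41400.0
P = 11377.3 W

11377.3


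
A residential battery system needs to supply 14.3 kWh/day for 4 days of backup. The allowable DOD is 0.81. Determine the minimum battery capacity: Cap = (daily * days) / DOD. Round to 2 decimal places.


Total energy needed = daily * days = 14.3 * 4 = 57.2 kWh
Account for depth of discharge:
  Cap = total_energy / DOD = 57.2 / 0.81
  Cap = 70.62 kWh

70.62


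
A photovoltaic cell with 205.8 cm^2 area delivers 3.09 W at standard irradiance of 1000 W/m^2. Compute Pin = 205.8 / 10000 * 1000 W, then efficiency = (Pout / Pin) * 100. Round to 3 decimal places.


First compute the input power:
  Pin = area_cm2 / 10000 * G = 205.8 / 10000 * 1000 = 20.58 W
Then compute efficiency:
  Efficiency = (Pout / Pin) * 100 = (3.09 / 20.58) * 100
  Efficiency = 15.015%

15.015


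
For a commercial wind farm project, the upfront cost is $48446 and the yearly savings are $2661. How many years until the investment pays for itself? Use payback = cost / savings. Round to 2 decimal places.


Simple payback period = initial cost / annual savings
Payback = 48446 / 2661
Payback = 18.21 years

18.21


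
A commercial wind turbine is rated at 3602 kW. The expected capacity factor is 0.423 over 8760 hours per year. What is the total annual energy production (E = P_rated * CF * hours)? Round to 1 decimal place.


Annual energy = rated_kW * capacity_factor * hours_per_year
Given: P_rated = 3602 kW, CF = 0.423, hours = 8760
E = 3602 * 0.423 * 8760
E = 13347139.0 kWh

13347139.0


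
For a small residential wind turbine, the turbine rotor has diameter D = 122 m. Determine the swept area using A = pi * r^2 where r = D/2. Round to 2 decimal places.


Compute the rotor radius:
  r = D / 2 = 122 / 2 = 61.0 m
Calculate swept area:
  A = pi * r^2 = pi * 61.0^2
  A = 11689.87 m^2

11689.87


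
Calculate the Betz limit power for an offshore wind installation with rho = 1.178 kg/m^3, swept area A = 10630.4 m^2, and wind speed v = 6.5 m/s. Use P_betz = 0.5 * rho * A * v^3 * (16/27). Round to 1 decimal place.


The Betz coefficient Cp_max = 16/27 = 0.5926
v^3 = 6.5^3 = 274.625
P_betz = 0.5 * rho * A * v^3 * Cp_max
P_betz = 0.5 * 1.178 * 10630.4 * 274.625 * 0.5926
P_betz = 1018969.5 W

1018969.5


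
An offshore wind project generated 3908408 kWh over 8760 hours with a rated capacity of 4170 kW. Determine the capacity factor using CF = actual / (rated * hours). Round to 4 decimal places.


Capacity factor = actual output / maximum possible output
Maximum possible = rated * hours = 4170 * 8760 = 36529200 kWh
CF = 3908408 / 36529200
CF = 0.1070

0.1070


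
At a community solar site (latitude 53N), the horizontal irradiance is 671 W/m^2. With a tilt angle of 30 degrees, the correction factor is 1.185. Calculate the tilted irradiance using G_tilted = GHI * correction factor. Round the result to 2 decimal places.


Identify the given values:
  GHI = 671 W/m^2, tilt correction factor = 1.185
Apply the formula G_tilted = GHI * factor:
  G_tilted = 671 * 1.185
  G_tilted = 795.14 W/m^2

795.14


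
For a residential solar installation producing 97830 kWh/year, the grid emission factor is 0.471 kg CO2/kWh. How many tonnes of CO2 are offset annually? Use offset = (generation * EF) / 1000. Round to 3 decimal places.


CO2 offset in kg = generation * emission_factor
CO2 offset = 97830 * 0.471 = 46077.93 kg
Convert to tonnes:
  CO2 offset = 46077.93 / 1000 = 46.078 tonnes

46.078


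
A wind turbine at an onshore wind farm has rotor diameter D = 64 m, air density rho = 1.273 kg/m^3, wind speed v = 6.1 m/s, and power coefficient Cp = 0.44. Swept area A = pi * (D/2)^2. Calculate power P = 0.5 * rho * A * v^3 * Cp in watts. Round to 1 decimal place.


Step 1 -- Compute swept area:
  A = pi * (D/2)^2 = pi * (64/2)^2 = 3216.99 m^2
Step 2 -- Apply wind power equation:
  P = 0.5 * rho * A * v^3 * Cp
  v^3 = 6.1^3 = 226.981
  P = 0.5 * 1.273 * 3216.99 * 226.981 * 0.44
  P = 204498.6 W

204498.6


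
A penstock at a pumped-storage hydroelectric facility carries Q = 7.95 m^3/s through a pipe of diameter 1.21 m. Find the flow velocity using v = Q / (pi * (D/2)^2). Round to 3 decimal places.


Compute pipe cross-sectional area:
  A = pi * (D/2)^2 = pi * (1.21/2)^2 = 1.1499 m^2
Calculate velocity:
  v = Q / A = 7.95 / 1.1499
  v = 6.914 m/s

6.914


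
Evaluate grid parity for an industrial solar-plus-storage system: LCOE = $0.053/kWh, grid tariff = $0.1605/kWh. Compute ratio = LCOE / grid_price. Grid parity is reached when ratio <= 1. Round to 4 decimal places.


Compare LCOE to grid price:
  LCOE = $0.053/kWh, Grid price = $0.1605/kWh
  Ratio = LCOE / grid_price = 0.053 / 0.1605 = 0.3302
  Grid parity achieved (ratio <= 1)? yes

0.3302


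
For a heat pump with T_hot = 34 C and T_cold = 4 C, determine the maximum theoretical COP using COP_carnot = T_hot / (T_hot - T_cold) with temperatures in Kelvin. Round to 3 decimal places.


Convert to Kelvin:
  T_hot = 34 + 273.15 = 307.15 K
  T_cold = 4 + 273.15 = 277.15 K
Apply Carnot COP formula:
  COP = T_hot_K / (T_hot_K - T_cold_K) = 307.15 / 30.0
  COP = 10.238

10.238


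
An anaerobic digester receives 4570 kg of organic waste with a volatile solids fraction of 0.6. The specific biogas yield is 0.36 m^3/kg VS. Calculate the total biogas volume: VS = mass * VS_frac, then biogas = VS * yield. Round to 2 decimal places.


Compute volatile solids:
  VS = mass * VS_fraction = 4570 * 0.6 = 2742.0 kg
Calculate biogas volume:
  Biogas = VS * specific_yield = 2742.0 * 0.36
  Biogas = 987.12 m^3

987.12


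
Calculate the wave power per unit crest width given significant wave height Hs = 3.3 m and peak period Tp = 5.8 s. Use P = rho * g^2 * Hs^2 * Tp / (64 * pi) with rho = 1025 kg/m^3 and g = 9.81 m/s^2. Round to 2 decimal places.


Apply wave power formula:
  g^2 = 9.81^2 = 96.2361
  Hs^2 = 3.3^2 = 10.89
  Numerator = rho * g^2 * Hs^2 * Tp = 1025 * 96.2361 * 10.89 * 5.8 = 6230426.16
  Denominator = 64 * pi = 201.0619
  P = 6230426.16 / 201.0619 = 30987.60 W/m

30987.60


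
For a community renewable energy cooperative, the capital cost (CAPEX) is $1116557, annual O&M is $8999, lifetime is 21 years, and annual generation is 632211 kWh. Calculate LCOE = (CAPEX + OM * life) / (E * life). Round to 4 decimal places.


Total cost = CAPEX + OM * lifetime = 1116557 + 8999 * 21 = 1116557 + 188979 = 1305536
Total generation = annual * lifetime = 632211 * 21 = 13276431 kWh
LCOE = 1305536 / 13276431
LCOE = 0.0983 $/kWh

0.0983


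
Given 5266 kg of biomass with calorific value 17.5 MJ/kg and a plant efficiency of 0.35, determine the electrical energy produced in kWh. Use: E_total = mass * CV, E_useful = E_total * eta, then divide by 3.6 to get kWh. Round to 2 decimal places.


Total energy = mass * CV = 5266 * 17.5 = 92155.0 MJ
Useful energy = total * eta = 92155.0 * 0.35 = 32254.25 MJ
Convert to kWh: 32254.25 / 3.6
Useful energy = 8959.51 kWh

8959.51


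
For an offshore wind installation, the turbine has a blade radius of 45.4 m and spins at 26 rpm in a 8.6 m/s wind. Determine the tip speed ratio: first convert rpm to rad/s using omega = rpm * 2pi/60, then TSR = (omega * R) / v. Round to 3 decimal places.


Convert rotational speed to rad/s:
  omega = 26 * 2 * pi / 60 = 2.7227 rad/s
Compute tip speed:
  v_tip = omega * R = 2.7227 * 45.4 = 123.611 m/s
Tip speed ratio:
  TSR = v_tip / v_wind = 123.611 / 8.6 = 14.373

14.373


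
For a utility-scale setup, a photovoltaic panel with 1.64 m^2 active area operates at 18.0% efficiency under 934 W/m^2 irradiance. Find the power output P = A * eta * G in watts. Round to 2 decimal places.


Use the solar power formula P = A * eta * G.
Given: A = 1.64 m^2, eta = 0.18, G = 934 W/m^2
P = 1.64 * 0.18 * 934
P = 275.72 W

275.72


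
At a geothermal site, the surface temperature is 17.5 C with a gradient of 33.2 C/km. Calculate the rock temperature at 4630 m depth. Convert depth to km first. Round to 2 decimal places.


Convert depth to km: 4630 / 1000 = 4.63 km
Temperature increase = gradient * depth_km = 33.2 * 4.63 = 153.72 C
Temperature at depth = T_surface + delta_T = 17.5 + 153.72
T = 171.22 C

171.22


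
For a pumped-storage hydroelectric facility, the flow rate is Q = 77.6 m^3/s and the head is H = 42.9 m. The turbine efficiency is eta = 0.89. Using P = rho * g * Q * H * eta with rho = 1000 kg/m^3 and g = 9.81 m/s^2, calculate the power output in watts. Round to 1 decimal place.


Apply the hydropower formula P = rho * g * Q * H * eta
rho * g = 1000 * 9.81 = 9810.0
P = 9810.0 * 77.6 * 42.9 * 0.89
P = 29065515.3 W

29065515.3


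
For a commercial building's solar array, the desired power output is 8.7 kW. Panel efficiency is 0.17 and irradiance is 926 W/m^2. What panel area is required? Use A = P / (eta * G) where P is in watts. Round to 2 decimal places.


Convert target power to watts: P = 8.7 * 1000 = 8700.0 W
Compute denominator: eta * G = 0.17 * 926 = 157.42
Required area A = P / (eta * G) = 8700.0 / 157.42
A = 55.27 m^2

55.27


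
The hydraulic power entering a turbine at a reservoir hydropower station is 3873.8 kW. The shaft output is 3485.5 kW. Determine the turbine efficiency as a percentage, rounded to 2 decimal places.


Turbine efficiency = (output power / input power) * 100
eta = (3485.5 / 3873.8) * 100
eta = 89.98%

89.98


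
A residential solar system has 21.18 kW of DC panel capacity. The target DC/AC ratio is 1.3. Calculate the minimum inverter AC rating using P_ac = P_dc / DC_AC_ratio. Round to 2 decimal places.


The inverter AC capacity is determined by the DC/AC ratio.
Given: P_dc = 21.18 kW, DC/AC ratio = 1.3
P_ac = P_dc / ratio = 21.18 / 1.3
P_ac = 16.29 kW

16.29


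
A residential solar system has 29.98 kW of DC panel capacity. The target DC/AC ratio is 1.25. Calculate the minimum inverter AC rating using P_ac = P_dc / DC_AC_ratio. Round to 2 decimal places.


The inverter AC capacity is determined by the DC/AC ratio.
Given: P_dc = 29.98 kW, DC/AC ratio = 1.25
P_ac = P_dc / ratio = 29.98 / 1.25
P_ac = 23.98 kW

23.98


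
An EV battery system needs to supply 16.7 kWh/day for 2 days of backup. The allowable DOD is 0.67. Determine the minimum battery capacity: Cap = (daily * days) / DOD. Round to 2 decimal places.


Total energy needed = daily * days = 16.7 * 2 = 33.4 kWh
Account for depth of discharge:
  Cap = total_energy / DOD = 33.4 / 0.67
  Cap = 49.85 kWh

49.85


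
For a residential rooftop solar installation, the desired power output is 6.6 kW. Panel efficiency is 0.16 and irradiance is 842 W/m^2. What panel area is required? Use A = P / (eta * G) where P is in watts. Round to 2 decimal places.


Convert target power to watts: P = 6.6 * 1000 = 6600.0 W
Compute denominator: eta * G = 0.16 * 842 = 134.72
Required area A = P / (eta * G) = 6600.0 / 134.72
A = 48.99 m^2

48.99


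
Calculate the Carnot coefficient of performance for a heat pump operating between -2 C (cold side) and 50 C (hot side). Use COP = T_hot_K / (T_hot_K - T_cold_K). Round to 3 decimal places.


Convert to Kelvin:
  T_hot = 50 + 273.15 = 323.15 K
  T_cold = -2 + 273.15 = 271.15 K
Apply Carnot COP formula:
  COP = T_hot_K / (T_hot_K - T_cold_K) = 323.15 / 52.0
  COP = 6.214

6.214


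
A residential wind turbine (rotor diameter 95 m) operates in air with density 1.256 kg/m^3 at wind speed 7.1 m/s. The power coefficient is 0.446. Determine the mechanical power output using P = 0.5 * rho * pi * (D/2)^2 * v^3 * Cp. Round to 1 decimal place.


Step 1 -- Compute swept area:
  A = pi * (D/2)^2 = pi * (95/2)^2 = 7088.22 m^2
Step 2 -- Apply wind power equation:
  P = 0.5 * rho * A * v^3 * Cp
  v^3 = 7.1^3 = 357.911
  P = 0.5 * 1.256 * 7088.22 * 357.911 * 0.446
  P = 710569.6 W

710569.6


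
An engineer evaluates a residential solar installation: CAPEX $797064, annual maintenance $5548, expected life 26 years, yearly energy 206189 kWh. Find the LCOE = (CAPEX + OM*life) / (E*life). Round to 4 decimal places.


Total cost = CAPEX + OM * lifetime = 797064 + 5548 * 26 = 797064 + 144248 = 941312
Total generation = annual * lifetime = 206189 * 26 = 5360914 kWh
LCOE = 941312 / 5360914
LCOE = 0.1756 $/kWh

0.1756


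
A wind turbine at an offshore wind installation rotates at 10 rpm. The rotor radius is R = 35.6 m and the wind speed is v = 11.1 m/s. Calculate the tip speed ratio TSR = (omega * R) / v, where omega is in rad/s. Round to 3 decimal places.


Convert rotational speed to rad/s:
  omega = 10 * 2 * pi / 60 = 1.0472 rad/s
Compute tip speed:
  v_tip = omega * R = 1.0472 * 35.6 = 37.28 m/s
Tip speed ratio:
  TSR = v_tip / v_wind = 37.28 / 11.1 = 3.359

3.359


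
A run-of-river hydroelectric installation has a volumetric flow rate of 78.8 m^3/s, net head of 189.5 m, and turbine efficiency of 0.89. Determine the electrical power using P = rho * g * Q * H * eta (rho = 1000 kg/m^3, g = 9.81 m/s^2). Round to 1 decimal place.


Apply the hydropower formula P = rho * g * Q * H * eta
rho * g = 1000 * 9.81 = 9810.0
P = 9810.0 * 78.8 * 189.5 * 0.89
P = 130375037.3 W

130375037.3


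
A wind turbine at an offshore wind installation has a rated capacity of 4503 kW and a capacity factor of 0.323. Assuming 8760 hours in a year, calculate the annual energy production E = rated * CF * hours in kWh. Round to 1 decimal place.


Annual energy = rated_kW * capacity_factor * hours_per_year
Given: P_rated = 4503 kW, CF = 0.323, hours = 8760
E = 4503 * 0.323 * 8760
E = 12741148.4 kWh

12741148.4


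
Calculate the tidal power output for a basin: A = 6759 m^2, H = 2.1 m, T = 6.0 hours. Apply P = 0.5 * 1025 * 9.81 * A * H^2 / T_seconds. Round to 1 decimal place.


Convert period to seconds: T = 6.0 * 3600 = 21600.0 s
H^2 = 2.1^2 = 4.41
P = 0.5 * rho * g * A * H^2 / T
P = 0.5 * 1025 * 9.81 * 6759 * 4.41 / 21600.0
P = 6937.9 W

6937.9


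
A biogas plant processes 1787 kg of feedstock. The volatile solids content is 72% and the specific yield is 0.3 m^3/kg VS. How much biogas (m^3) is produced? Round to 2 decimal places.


Compute volatile solids:
  VS = mass * VS_fraction = 1787 * 0.72 = 1286.64 kg
Calculate biogas volume:
  Biogas = VS * specific_yield = 1286.64 * 0.3
  Biogas = 385.99 m^3

385.99


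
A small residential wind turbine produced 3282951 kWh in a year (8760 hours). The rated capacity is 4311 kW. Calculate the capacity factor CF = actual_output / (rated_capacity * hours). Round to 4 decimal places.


Capacity factor = actual output / maximum possible output
Maximum possible = rated * hours = 4311 * 8760 = 37764360 kWh
CF = 3282951 / 37764360
CF = 0.0869

0.0869


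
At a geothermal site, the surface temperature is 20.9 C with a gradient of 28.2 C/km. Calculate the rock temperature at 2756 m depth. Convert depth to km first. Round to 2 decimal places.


Convert depth to km: 2756 / 1000 = 2.756 km
Temperature increase = gradient * depth_km = 28.2 * 2.756 = 77.72 C
Temperature at depth = T_surface + delta_T = 20.9 + 77.72
T = 98.62 C

98.62


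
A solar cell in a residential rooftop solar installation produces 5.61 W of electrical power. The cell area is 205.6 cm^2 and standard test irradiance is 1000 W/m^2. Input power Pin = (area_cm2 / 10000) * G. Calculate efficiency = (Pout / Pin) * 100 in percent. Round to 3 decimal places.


First compute the input power:
  Pin = area_cm2 / 10000 * G = 205.6 / 10000 * 1000 = 20.56 W
Then compute efficiency:
  Efficiency = (Pout / Pin) * 100 = (5.61 / 20.56) * 100
  Efficiency = 27.286%

27.286


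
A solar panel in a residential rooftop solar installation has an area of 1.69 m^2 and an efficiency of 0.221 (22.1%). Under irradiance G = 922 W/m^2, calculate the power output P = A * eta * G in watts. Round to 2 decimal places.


Use the solar power formula P = A * eta * G.
Given: A = 1.69 m^2, eta = 0.221, G = 922 W/m^2
P = 1.69 * 0.221 * 922
P = 344.36 W

344.36


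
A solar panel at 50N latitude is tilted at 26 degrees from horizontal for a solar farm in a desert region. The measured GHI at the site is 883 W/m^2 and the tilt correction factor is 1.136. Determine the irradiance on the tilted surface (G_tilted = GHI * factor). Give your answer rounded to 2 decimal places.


Identify the given values:
  GHI = 883 W/m^2, tilt correction factor = 1.136
Apply the formula G_tilted = GHI * factor:
  G_tilted = 883 * 1.136
  G_tilted = 1003.09 W/m^2

1003.09


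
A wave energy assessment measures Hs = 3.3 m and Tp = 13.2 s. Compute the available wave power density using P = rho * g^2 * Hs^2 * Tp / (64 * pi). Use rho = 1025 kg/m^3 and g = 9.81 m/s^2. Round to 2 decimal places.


Apply wave power formula:
  g^2 = 9.81^2 = 96.2361
  Hs^2 = 3.3^2 = 10.89
  Numerator = rho * g^2 * Hs^2 * Tp = 1025 * 96.2361 * 10.89 * 13.2 = 14179590.58
  Denominator = 64 * pi = 201.0619
  P = 14179590.58 / 201.0619 = 70523.50 W/m

70523.50


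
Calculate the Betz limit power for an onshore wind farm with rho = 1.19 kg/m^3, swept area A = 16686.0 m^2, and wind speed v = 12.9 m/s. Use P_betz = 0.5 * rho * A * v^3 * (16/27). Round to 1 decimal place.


The Betz coefficient Cp_max = 16/27 = 0.5926
v^3 = 12.9^3 = 2146.689
P_betz = 0.5 * rho * A * v^3 * Cp_max
P_betz = 0.5 * 1.19 * 16686.0 * 2146.689 * 0.5926
P_betz = 12629744.2 W

12629744.2


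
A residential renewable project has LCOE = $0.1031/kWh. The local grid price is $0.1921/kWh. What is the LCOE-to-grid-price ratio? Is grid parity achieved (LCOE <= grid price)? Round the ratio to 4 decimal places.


Compare LCOE to grid price:
  LCOE = $0.1031/kWh, Grid price = $0.1921/kWh
  Ratio = LCOE / grid_price = 0.1031 / 0.1921 = 0.5367
  Grid parity achieved (ratio <= 1)? yes

0.5367


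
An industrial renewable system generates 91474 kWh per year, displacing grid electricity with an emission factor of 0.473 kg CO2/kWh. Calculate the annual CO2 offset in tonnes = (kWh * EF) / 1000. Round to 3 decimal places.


CO2 offset in kg = generation * emission_factor
CO2 offset = 91474 * 0.473 = 43267.2 kg
Convert to tonnes:
  CO2 offset = 43267.2 / 1000 = 43.267 tonnes

43.267


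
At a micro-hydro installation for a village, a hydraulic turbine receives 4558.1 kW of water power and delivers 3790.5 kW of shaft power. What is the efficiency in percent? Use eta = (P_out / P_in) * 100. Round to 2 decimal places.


Turbine efficiency = (output power / input power) * 100
eta = (3790.5 / 4558.1) * 100
eta = 83.16%

83.16


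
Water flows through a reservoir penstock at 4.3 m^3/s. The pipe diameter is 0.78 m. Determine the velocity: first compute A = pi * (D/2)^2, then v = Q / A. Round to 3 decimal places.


Compute pipe cross-sectional area:
  A = pi * (D/2)^2 = pi * (0.78/2)^2 = 0.4778 m^2
Calculate velocity:
  v = Q / A = 4.3 / 0.4778
  v = 8.999 m/s

8.999


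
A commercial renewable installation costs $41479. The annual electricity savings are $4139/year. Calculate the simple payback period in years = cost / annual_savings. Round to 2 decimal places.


Simple payback period = initial cost / annual savings
Payback = 41479 / 4139
Payback = 10.02 years

10.02


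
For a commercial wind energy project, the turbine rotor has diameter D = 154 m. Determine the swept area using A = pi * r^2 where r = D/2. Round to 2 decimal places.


Compute the rotor radius:
  r = D / 2 = 154 / 2 = 77.0 m
Calculate swept area:
  A = pi * r^2 = pi * 77.0^2
  A = 18626.50 m^2

18626.50


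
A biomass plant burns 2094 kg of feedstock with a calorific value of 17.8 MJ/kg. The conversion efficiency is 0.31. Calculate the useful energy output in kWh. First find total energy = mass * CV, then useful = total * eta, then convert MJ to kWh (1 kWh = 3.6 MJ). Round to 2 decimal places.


Total energy = mass * CV = 2094 * 17.8 = 37273.2 MJ
Useful energy = total * eta = 37273.2 * 0.31 = 11554.69 MJ
Convert to kWh: 11554.69 / 3.6
Useful energy = 3209.64 kWh

3209.64


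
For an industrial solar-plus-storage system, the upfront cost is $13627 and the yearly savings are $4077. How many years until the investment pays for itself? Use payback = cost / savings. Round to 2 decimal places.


Simple payback period = initial cost / annual savings
Payback = 13627 / 4077
Payback = 3.34 years

3.34


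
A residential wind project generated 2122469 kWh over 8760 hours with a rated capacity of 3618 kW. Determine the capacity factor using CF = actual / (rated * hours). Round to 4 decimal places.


Capacity factor = actual output / maximum possible output
Maximum possible = rated * hours = 3618 * 8760 = 31693680 kWh
CF = 2122469 / 31693680
CF = 0.0670

0.0670


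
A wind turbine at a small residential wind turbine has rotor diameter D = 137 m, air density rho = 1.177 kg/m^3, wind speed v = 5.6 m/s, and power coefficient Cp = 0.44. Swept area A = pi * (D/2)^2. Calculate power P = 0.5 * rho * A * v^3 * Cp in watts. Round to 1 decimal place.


Step 1 -- Compute swept area:
  A = pi * (D/2)^2 = pi * (137/2)^2 = 14741.14 m^2
Step 2 -- Apply wind power equation:
  P = 0.5 * rho * A * v^3 * Cp
  v^3 = 5.6^3 = 175.616
  P = 0.5 * 1.177 * 14741.14 * 175.616 * 0.44
  P = 670338.6 W

670338.6


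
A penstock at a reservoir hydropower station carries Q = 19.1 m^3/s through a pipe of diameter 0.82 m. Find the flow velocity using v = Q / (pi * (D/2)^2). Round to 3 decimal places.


Compute pipe cross-sectional area:
  A = pi * (D/2)^2 = pi * (0.82/2)^2 = 0.5281 m^2
Calculate velocity:
  v = Q / A = 19.1 / 0.5281
  v = 36.167 m/s

36.167


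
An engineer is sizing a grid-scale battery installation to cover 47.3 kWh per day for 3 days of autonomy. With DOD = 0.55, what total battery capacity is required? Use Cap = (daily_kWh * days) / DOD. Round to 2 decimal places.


Total energy needed = daily * days = 47.3 * 3 = 141.9 kWh
Account for depth of discharge:
  Cap = total_energy / DOD = 141.9 / 0.55
  Cap = 258.00 kWh

258.00


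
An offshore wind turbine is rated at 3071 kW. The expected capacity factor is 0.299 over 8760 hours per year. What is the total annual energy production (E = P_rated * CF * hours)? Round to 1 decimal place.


Annual energy = rated_kW * capacity_factor * hours_per_year
Given: P_rated = 3071 kW, CF = 0.299, hours = 8760
E = 3071 * 0.299 * 8760
E = 8043686.0 kWh

8043686.0


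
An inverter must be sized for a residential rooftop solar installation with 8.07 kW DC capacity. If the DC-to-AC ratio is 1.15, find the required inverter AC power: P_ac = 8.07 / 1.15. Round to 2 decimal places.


The inverter AC capacity is determined by the DC/AC ratio.
Given: P_dc = 8.07 kW, DC/AC ratio = 1.15
P_ac = P_dc / ratio = 8.07 / 1.15
P_ac = 7.02 kW

7.02


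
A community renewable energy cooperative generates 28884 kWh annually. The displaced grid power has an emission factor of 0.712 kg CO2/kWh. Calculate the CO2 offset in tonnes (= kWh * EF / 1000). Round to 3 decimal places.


CO2 offset in kg = generation * emission_factor
CO2 offset = 28884 * 0.712 = 20565.41 kg
Convert to tonnes:
  CO2 offset = 20565.41 / 1000 = 20.565 tonnes

20.565


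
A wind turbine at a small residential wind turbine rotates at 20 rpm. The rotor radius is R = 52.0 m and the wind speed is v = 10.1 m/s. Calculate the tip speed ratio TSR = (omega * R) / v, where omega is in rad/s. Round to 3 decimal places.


Convert rotational speed to rad/s:
  omega = 20 * 2 * pi / 60 = 2.0944 rad/s
Compute tip speed:
  v_tip = omega * R = 2.0944 * 52.0 = 108.909 m/s
Tip speed ratio:
  TSR = v_tip / v_wind = 108.909 / 10.1 = 10.783

10.783


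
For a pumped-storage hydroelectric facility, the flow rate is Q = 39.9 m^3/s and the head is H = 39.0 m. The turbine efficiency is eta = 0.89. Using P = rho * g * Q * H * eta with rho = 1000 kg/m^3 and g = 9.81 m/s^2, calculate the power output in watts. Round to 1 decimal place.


Apply the hydropower formula P = rho * g * Q * H * eta
rho * g = 1000 * 9.81 = 9810.0
P = 9810.0 * 39.9 * 39.0 * 0.89
P = 13586153.5 W

13586153.5


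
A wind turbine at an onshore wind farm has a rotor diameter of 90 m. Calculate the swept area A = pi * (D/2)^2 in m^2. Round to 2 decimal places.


Compute the rotor radius:
  r = D / 2 = 90 / 2 = 45.0 m
Calculate swept area:
  A = pi * r^2 = pi * 45.0^2
  A = 6361.73 m^2

6361.73


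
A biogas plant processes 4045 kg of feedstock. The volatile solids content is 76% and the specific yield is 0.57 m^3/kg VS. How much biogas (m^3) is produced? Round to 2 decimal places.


Compute volatile solids:
  VS = mass * VS_fraction = 4045 * 0.76 = 3074.2 kg
Calculate biogas volume:
  Biogas = VS * specific_yield = 3074.2 * 0.57
  Biogas = 1752.29 m^3

1752.29


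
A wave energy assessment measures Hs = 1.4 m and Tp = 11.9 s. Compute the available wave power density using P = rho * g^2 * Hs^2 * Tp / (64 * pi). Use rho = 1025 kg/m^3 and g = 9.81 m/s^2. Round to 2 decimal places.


Apply wave power formula:
  g^2 = 9.81^2 = 96.2361
  Hs^2 = 1.4^2 = 1.96
  Numerator = rho * g^2 * Hs^2 * Tp = 1025 * 96.2361 * 1.96 * 11.9 = 2300726.07
  Denominator = 64 * pi = 201.0619
  P = 2300726.07 / 201.0619 = 11442.87 W/m

11442.87


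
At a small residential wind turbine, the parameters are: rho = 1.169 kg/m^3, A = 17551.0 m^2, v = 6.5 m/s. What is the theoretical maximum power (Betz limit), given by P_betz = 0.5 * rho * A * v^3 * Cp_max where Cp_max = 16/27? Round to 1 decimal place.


The Betz coefficient Cp_max = 16/27 = 0.5926
v^3 = 6.5^3 = 274.625
P_betz = 0.5 * rho * A * v^3 * Cp_max
P_betz = 0.5 * 1.169 * 17551.0 * 274.625 * 0.5926
P_betz = 1669485.6 W

1669485.6


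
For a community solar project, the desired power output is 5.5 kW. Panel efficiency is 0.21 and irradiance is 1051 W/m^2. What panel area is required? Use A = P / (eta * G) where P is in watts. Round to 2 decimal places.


Convert target power to watts: P = 5.5 * 1000 = 5500.0 W
Compute denominator: eta * G = 0.21 * 1051 = 220.71
Required area A = P / (eta * G) = 5500.0 / 220.71
A = 24.92 m^2

24.92


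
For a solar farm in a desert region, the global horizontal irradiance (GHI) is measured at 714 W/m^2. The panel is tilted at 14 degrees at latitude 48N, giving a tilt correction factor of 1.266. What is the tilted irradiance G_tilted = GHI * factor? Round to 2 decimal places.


Identify the given values:
  GHI = 714 W/m^2, tilt correction factor = 1.266
Apply the formula G_tilted = GHI * factor:
  G_tilted = 714 * 1.266
  G_tilted = 903.92 W/m^2

903.92


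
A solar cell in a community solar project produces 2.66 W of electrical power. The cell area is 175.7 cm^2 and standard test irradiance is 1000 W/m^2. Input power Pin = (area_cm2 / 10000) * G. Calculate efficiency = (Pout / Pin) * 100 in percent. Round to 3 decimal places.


First compute the input power:
  Pin = area_cm2 / 10000 * G = 175.7 / 10000 * 1000 = 17.57 W
Then compute efficiency:
  Efficiency = (Pout / Pin) * 100 = (2.66 / 17.57) * 100
  Efficiency = 15.139%

15.139


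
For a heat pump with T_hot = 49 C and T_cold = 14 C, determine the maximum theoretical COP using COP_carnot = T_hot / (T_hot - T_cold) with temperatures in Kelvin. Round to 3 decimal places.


Convert to Kelvin:
  T_hot = 49 + 273.15 = 322.15 K
  T_cold = 14 + 273.15 = 287.15 K
Apply Carnot COP formula:
  COP = T_hot_K / (T_hot_K - T_cold_K) = 322.15 / 35.0
  COP = 9.204

9.204


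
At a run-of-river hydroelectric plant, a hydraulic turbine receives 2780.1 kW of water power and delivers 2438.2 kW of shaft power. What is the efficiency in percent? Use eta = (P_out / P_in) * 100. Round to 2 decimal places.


Turbine efficiency = (output power / input power) * 100
eta = (2438.2 / 2780.1) * 100
eta = 87.70%

87.70


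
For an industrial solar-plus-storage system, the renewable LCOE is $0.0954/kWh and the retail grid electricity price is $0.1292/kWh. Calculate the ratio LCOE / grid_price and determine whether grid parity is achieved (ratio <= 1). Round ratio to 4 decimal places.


Compare LCOE to grid price:
  LCOE = $0.0954/kWh, Grid price = $0.1292/kWh
  Ratio = LCOE / grid_price = 0.0954 / 0.1292 = 0.7384
  Grid parity achieved (ratio <= 1)? yes

0.7384


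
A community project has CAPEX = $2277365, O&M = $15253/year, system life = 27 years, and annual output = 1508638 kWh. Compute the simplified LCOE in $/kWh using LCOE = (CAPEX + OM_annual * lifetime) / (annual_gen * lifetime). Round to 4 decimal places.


Total cost = CAPEX + OM * lifetime = 2277365 + 15253 * 27 = 2277365 + 411831 = 2689196
Total generation = annual * lifetime = 1508638 * 27 = 40733226 kWh
LCOE = 2689196 / 40733226
LCOE = 0.0660 $/kWh

0.0660


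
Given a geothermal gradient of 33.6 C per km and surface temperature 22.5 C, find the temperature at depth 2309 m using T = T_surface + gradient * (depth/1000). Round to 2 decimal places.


Convert depth to km: 2309 / 1000 = 2.309 km
Temperature increase = gradient * depth_km = 33.6 * 2.309 = 77.58 C
Temperature at depth = T_surface + delta_T = 22.5 + 77.58
T = 100.08 C

100.08


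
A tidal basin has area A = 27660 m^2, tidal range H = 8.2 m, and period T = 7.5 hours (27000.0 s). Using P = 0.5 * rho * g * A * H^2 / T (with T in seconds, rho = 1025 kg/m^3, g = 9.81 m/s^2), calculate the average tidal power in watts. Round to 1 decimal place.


Convert period to seconds: T = 7.5 * 3600 = 27000.0 s
H^2 = 8.2^2 = 67.24
P = 0.5 * rho * g * A * H^2 / T
P = 0.5 * 1025 * 9.81 * 27660 * 67.24 / 27000.0
P = 346321.1 W

346321.1


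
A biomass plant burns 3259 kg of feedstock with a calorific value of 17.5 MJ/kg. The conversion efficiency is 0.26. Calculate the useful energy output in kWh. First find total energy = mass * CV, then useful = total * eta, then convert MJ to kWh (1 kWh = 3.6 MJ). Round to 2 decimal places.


Total energy = mass * CV = 3259 * 17.5 = 57032.5 MJ
Useful energy = total * eta = 57032.5 * 0.26 = 14828.45 MJ
Convert to kWh: 14828.45 / 3.6
Useful energy = 4119.01 kWh

4119.01
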